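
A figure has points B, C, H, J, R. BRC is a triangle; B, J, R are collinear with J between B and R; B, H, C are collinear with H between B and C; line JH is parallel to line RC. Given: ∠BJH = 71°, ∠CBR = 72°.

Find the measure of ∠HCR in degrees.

1. ∠BRC = 71°  [JH∥RC, corresponding at J]
2. ∠BCR = 37°  [△BRC]
3. ∠HCR = 37°  [H on ray CB]

∠HCR = 37°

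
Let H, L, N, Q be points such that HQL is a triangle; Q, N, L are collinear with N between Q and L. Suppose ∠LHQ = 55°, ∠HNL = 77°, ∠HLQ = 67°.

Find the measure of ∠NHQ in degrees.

1. ∠HQL = 58°  [△HQL]
2. ∠HNQ = 103°  [linear pair at N on QL]
3. ∠HQN = 58°  [N on ray QL]
4. ∠NHQ = 19°  [△HQN]

∠NHQ = 19°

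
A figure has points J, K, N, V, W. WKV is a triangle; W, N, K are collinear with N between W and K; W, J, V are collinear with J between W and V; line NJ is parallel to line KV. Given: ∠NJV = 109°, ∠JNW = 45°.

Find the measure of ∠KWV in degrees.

1. ∠NJW = 71°  [linear pair at J on WV]
2. ∠JWN = 64°  [△WNJ]
3. ∠KWV = 64°  [N on WK, J on WV]

∠KWV = 64°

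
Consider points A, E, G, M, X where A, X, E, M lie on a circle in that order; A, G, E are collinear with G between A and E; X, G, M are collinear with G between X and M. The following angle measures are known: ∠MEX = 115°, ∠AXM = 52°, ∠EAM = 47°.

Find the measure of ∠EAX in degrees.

∠EAX = 18°

1. ∠MAX = 65°  [cyclic AXEM, opposite ∠A+∠E]
2. ∠AEM = 52°  [same arc AM]
3. ∠AMX = 63°  [△AXM]
4. ∠AME = 81°  [△AEM]
5. ∠AEX = 63°  [same arc AX]
6. ∠AXE = 99°  [cyclic AXEM, opposite ∠X+∠M]
7. ∠EAX = 18°  [△AXE]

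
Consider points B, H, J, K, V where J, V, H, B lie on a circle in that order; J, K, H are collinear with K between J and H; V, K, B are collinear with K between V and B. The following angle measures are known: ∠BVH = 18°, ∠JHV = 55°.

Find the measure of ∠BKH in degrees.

1. ∠BJH = 18°  [same arc HB]
2. ∠JBV = 55°  [same arc JV]
3. ∠BKJ = 107°  [△JKB]
4. ∠BKH = 73°  [linear pair at K on JH]

∠BKH = 73°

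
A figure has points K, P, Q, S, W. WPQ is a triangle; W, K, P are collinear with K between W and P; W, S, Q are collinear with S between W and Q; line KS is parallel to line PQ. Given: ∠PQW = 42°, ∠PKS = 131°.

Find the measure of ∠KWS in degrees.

1. ∠KSW = 42°  [KS∥PQ, corresponding at S]
2. ∠SKW = 49°  [linear pair at K on WP]
3. ∠KWS = 89°  [△WKS]

∠KWS = 89°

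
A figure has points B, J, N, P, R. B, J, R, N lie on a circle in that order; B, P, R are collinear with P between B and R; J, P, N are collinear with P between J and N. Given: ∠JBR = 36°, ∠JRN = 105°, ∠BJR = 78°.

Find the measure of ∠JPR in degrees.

∠JPR = 75°

1. ∠JNR = 36°  [same arc JR]
2. ∠BRJ = 66°  [△BJR]
3. ∠NJR = 39°  [△JRN]
4. ∠JPR = 75°  [△JPR]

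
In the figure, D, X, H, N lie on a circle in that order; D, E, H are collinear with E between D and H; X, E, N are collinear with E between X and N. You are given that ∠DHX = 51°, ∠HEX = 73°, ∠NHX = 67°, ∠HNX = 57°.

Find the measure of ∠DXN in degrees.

1. ∠DNX = 51°  [same arc DX]
2. ∠NDX = 113°  [cyclic DXHN, opposite ∠D+∠H]
3. ∠DXN = 16°  [△DXN]

∠DXN = 16°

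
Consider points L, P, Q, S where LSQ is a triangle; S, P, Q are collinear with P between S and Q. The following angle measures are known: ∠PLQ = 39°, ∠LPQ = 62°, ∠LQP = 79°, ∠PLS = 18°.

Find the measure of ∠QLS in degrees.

∠QLS = 57°

1. ∠LPS = 118°  [linear pair at P on SQ]
2. ∠LQS = 79°  [P on ray QS]
3. ∠LSP = 44°  [△LSP]
4. ∠LSQ = 44°  [P on ray SQ]
5. ∠QLS = 57°  [△LSQ]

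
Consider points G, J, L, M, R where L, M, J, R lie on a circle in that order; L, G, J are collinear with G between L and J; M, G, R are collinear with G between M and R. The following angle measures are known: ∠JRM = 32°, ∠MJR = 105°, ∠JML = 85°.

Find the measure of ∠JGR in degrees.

1. ∠JMR = 43°  [△MJR]
2. ∠JRL = 95°  [cyclic LMJR, opposite ∠M+∠R]
3. ∠JLR = 43°  [same arc JR]
4. ∠LJR = 42°  [△LJR]
5. ∠JGR = 106°  [△JGR]

∠JGR = 106°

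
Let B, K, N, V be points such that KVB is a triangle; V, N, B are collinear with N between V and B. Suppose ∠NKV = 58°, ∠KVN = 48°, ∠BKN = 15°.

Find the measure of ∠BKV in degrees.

∠BKV = 73°

1. ∠KNV = 74°  [△KVN]
2. ∠BVK = 48°  [N on ray VB]
3. ∠BNK = 106°  [linear pair at N on VB]
4. ∠KBN = 59°  [△KNB]
5. ∠KBV = 59°  [N on ray BV]
6. ∠BKV = 73°  [△KVB]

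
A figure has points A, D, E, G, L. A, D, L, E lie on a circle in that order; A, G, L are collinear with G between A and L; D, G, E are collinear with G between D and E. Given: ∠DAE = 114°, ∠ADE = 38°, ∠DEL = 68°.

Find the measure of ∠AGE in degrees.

∠AGE = 106°

1. ∠ALE = 38°  [same arc AE]
2. ∠EGL = 74°  [△LGE]
3. ∠AGE = 106°  [linear pair at G on AL]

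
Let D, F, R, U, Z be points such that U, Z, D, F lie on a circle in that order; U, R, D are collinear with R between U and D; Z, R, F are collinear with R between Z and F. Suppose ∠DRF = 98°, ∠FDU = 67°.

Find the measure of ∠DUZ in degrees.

∠DUZ = 15°

1. ∠URZ = 98°  [vertical angles at R]
2. ∠FZU = 67°  [same arc UF]
3. ∠DUZ = 15°  [△URZ]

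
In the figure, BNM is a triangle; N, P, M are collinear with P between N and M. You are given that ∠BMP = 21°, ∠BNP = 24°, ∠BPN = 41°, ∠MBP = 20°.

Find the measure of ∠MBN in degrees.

∠MBN = 135°

1. ∠BMN = 21°  [P on ray MN]
2. ∠BNM = 24°  [P on ray NM]
3. ∠MBN = 135°  [△BNM]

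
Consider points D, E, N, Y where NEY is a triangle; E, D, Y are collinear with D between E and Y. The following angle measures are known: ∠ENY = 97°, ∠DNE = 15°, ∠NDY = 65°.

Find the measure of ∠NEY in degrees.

∠NEY = 50°

1. ∠EDN = 115°  [linear pair at D on EY]
2. ∠DEN = 50°  [△NED]
3. ∠NEY = 50°  [D on ray EY]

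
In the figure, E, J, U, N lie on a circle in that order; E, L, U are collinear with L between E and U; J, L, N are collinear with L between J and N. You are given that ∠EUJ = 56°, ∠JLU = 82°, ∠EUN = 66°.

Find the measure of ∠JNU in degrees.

∠JNU = 16°

1. ∠ELN = 82°  [vertical angles at L]
2. ∠NLU = 98°  [linear pair at L on EU]
3. ∠JNU = 16°  [△ULN]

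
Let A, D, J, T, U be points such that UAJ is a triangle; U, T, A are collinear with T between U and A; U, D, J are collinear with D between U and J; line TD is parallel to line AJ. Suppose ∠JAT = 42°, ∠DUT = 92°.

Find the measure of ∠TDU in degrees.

∠TDU = 46°

1. ∠JAU = 42°  [T on ray AU]
2. ∠AUJ = 92°  [T on UA, D on UJ]
3. ∠AJU = 46°  [△UAJ]
4. ∠TDU = 46°  [TD∥AJ, corresponding at D]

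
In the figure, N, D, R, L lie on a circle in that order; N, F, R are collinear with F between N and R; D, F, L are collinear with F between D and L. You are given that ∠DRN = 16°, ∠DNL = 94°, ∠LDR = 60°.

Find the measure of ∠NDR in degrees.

∠NDR = 130°

1. ∠DLN = 16°  [same arc ND]
2. ∠DFR = 104°  [△DFR]
3. ∠LDN = 70°  [△NDL]
4. ∠DFN = 76°  [linear pair at F on NR]
5. ∠DNR = 34°  [△NFD]
6. ∠NDR = 130°  [△NDR]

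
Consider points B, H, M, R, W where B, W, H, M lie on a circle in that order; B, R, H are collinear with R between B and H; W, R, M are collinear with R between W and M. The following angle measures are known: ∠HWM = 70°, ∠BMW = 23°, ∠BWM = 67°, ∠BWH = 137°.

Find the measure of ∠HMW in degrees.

1. ∠HBM = 70°  [same arc HM]
2. ∠BRM = 87°  [△BRM]
3. ∠BHM = 67°  [same arc BM]
4. ∠HRM = 93°  [linear pair at R on BH]
5. ∠HMW = 20°  [△HRM]

∠HMW = 20°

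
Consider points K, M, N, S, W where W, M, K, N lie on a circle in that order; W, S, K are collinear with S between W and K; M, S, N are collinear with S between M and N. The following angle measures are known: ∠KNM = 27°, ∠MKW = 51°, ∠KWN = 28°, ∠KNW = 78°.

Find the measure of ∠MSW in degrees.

1. ∠KMN = 28°  [same arc KN]
2. ∠KSM = 101°  [△MSK]
3. ∠MSW = 79°  [linear pair at S on WK]

∠MSW = 79°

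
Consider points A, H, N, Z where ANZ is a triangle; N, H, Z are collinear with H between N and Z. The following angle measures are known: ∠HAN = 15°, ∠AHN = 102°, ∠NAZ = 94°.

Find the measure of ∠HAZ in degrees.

∠HAZ = 79°

1. ∠ANH = 63°  [△ANH]
2. ∠AHZ = 78°  [linear pair at H on NZ]
3. ∠ANZ = 63°  [H on ray NZ]
4. ∠AZN = 23°  [△ANZ]
5. ∠AZH = 23°  [H on ray ZN]
6. ∠HAZ = 79°  [△AHZ]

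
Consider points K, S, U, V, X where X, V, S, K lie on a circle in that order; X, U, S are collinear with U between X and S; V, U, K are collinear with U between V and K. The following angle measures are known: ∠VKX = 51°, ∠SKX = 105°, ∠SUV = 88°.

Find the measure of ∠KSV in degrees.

1. ∠VSX = 51°  [same arc XV]
2. ∠SVX = 75°  [cyclic XVSK, opposite ∠V+∠K]
3. ∠KVS = 41°  [△VUS]
4. ∠SXV = 54°  [△XVS]
5. ∠SKV = 54°  [same arc VS]
6. ∠KSV = 85°  [△VSK]

∠KSV = 85°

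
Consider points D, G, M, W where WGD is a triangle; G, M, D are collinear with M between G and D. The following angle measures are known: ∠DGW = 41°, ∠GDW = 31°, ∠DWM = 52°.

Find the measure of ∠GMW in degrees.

1. ∠MDW = 31°  [M on ray DG]
2. ∠DMW = 97°  [△WMD]
3. ∠GMW = 83°  [linear pair at M on GD]

∠GMW = 83°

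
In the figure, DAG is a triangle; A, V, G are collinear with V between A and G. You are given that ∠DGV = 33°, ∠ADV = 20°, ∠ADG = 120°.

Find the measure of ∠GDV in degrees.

∠GDV = 100°

1. ∠AGD = 33°  [V on ray GA]
2. ∠DAG = 27°  [△DAG]
3. ∠DAV = 27°  [V on ray AG]
4. ∠AVD = 133°  [△DAV]
5. ∠DVG = 47°  [linear pair at V on AG]
6. ∠GDV = 100°  [△DVG]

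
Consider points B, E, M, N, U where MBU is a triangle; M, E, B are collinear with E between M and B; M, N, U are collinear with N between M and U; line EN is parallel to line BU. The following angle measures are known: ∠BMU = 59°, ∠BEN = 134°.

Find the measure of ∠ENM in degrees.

1. ∠EMN = 59°  [E on MB, N on MU]
2. ∠MEN = 46°  [linear pair at E on MB]
3. ∠ENM = 75°  [△MEN]

∠ENM = 75°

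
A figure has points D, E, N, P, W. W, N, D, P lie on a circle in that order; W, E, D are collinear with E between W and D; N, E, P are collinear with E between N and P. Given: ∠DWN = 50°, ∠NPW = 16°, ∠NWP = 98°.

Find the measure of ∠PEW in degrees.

1. ∠DPN = 50°  [same arc ND]
2. ∠NDW = 16°  [same arc WN]
3. ∠NDP = 82°  [cyclic WNDP, opposite ∠W+∠D]
4. ∠DNP = 48°  [△NDP]
5. ∠DEN = 116°  [△NED]
6. ∠PEW = 116°  [vertical angles at E]

∠PEW = 116°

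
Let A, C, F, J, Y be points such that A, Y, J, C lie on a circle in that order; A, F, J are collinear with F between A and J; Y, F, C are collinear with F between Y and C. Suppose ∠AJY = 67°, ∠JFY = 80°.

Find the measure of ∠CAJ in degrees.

∠CAJ = 33°

1. ∠ACY = 67°  [same arc AY]
2. ∠AFC = 80°  [vertical angles at F]
3. ∠CAJ = 33°  [△AFC]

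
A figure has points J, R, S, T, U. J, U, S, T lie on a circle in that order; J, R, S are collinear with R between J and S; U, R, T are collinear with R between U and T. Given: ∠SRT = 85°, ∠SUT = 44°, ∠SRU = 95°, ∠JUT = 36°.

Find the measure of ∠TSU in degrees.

1. ∠JST = 36°  [same arc JT]
2. ∠STU = 59°  [△SRT]
3. ∠TSU = 77°  [△UST]

∠TSU = 77°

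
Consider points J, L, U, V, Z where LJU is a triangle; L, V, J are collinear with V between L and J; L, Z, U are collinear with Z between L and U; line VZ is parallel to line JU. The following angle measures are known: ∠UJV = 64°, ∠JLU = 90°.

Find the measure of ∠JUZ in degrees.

∠JUZ = 26°

1. ∠LJU = 64°  [V on ray JL]
2. ∠JUL = 26°  [△LJU]
3. ∠JUZ = 26°  [Z on ray UL]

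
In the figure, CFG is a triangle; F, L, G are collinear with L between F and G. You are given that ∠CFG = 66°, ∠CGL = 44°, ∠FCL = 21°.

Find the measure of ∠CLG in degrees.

∠CLG = 87°

1. ∠CFL = 66°  [L on ray FG]
2. ∠CLF = 93°  [△CFL]
3. ∠CLG = 87°  [linear pair at L on FG]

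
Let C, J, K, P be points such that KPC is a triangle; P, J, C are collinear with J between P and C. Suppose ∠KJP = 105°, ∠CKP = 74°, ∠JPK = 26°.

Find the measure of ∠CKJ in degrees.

∠CKJ = 25°

1. ∠CJK = 75°  [linear pair at J on PC]
2. ∠CPK = 26°  [J on ray PC]
3. ∠KCP = 80°  [△KPC]
4. ∠JCK = 80°  [J on ray CP]
5. ∠CKJ = 25°  [△KJC]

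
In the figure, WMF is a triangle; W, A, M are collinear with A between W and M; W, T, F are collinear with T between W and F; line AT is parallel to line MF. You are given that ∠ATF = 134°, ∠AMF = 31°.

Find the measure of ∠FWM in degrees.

∠FWM = 103°

1. ∠ATW = 46°  [linear pair at T on WF]
2. ∠FMW = 31°  [A on ray MW]
3. ∠MFW = 46°  [AT∥MF, corresponding at T]
4. ∠FWM = 103°  [△WMF]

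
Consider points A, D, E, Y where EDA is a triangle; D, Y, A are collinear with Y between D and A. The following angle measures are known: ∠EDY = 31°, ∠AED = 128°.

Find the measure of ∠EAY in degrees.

∠EAY = 21°

1. ∠ADE = 31°  [Y on ray DA]
2. ∠DAE = 21°  [△EDA]
3. ∠EAY = 21°  [Y on ray AD]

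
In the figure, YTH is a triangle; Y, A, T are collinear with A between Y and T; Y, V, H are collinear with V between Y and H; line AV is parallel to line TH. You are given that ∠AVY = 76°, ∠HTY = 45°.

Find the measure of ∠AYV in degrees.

∠AYV = 59°

1. ∠THY = 76°  [AV∥TH, corresponding at V]
2. ∠HYT = 59°  [△YTH]
3. ∠AYV = 59°  [A on YT, V on YH]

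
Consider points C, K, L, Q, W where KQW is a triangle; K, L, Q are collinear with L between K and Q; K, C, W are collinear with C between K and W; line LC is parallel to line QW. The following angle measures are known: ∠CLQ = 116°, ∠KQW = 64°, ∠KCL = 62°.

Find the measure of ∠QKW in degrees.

1. ∠CLK = 64°  [linear pair at L on KQ]
2. ∠CKL = 54°  [△KLC]
3. ∠QKW = 54°  [L on KQ, C on KW]

∠QKW = 54°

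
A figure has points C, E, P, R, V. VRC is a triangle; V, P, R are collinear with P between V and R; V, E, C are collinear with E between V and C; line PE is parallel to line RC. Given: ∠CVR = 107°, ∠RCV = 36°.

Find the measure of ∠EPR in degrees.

∠EPR = 143°

1. ∠CRV = 37°  [△VRC]
2. ∠EPV = 37°  [PE∥RC, corresponding at P]
3. ∠EPR = 143°  [linear pair at P on VR]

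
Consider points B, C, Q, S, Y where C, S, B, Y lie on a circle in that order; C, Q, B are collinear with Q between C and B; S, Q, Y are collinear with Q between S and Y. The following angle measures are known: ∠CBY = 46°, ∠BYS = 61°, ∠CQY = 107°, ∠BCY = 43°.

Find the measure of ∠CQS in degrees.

∠CQS = 73°

1. ∠CSY = 46°  [same arc CY]
2. ∠BCS = 61°  [same arc SB]
3. ∠CQS = 73°  [△CQS]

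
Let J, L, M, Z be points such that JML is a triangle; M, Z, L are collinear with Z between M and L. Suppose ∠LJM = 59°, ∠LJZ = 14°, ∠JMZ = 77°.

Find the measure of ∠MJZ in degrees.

1. ∠JML = 77°  [Z on ray ML]
2. ∠JLM = 44°  [△JML]
3. ∠JLZ = 44°  [Z on ray LM]
4. ∠JZL = 122°  [△JZL]
5. ∠JZM = 58°  [linear pair at Z on ML]
6. ∠MJZ = 45°  [△JMZ]

∠MJZ = 45°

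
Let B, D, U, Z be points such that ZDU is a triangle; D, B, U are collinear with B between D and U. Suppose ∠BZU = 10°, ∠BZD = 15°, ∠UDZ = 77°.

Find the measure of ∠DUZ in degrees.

1. ∠BDZ = 77°  [B on ray DU]
2. ∠DBZ = 88°  [△ZDB]
3. ∠UBZ = 92°  [linear pair at B on DU]
4. ∠BUZ = 78°  [△ZBU]
5. ∠DUZ = 78°  [B on ray UD]

∠DUZ = 78°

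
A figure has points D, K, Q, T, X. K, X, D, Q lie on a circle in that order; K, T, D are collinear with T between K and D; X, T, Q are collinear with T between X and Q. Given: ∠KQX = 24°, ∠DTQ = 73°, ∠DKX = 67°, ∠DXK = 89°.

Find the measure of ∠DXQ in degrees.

1. ∠KDX = 24°  [same arc KX]
2. ∠KTX = 73°  [vertical angles at T]
3. ∠DTX = 107°  [linear pair at T on KD]
4. ∠DXQ = 49°  [△XTD]

∠DXQ = 49°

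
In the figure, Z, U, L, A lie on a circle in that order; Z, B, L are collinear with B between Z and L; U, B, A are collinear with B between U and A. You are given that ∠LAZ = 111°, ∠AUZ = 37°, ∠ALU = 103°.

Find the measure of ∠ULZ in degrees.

∠ULZ = 66°

1. ∠AZU = 77°  [cyclic ZULA, opposite ∠Z+∠L]
2. ∠UAZ = 66°  [△ZUA]
3. ∠ULZ = 66°  [same arc ZU]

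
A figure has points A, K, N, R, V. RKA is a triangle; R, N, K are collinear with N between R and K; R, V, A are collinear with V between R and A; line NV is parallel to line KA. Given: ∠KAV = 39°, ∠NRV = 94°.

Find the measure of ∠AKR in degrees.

1. ∠KAR = 39°  [V on ray AR]
2. ∠ARK = 94°  [N on RK, V on RA]
3. ∠AKR = 47°  [△RKA]

∠AKR = 47°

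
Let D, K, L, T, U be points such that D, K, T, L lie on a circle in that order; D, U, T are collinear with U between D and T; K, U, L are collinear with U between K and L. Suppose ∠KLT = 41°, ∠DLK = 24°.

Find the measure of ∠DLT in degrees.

1. ∠KDT = 41°  [same arc KT]
2. ∠DTK = 24°  [same arc DK]
3. ∠DKT = 115°  [△DKT]
4. ∠DLT = 65°  [cyclic DKTL, opposite ∠K+∠L]

∠DLT = 65°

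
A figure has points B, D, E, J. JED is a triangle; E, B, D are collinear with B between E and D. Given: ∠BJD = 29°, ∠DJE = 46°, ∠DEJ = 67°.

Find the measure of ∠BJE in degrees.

∠BJE = 17°

1. ∠EDJ = 67°  [△JED]
2. ∠BEJ = 67°  [B on ray ED]
3. ∠BDJ = 67°  [B on ray DE]
4. ∠DBJ = 84°  [△JBD]
5. ∠EBJ = 96°  [linear pair at B on ED]
6. ∠BJE = 17°  [△JEB]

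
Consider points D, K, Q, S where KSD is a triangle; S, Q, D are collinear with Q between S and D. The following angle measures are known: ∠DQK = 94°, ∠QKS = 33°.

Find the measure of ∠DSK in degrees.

∠DSK = 61°

1. ∠KQS = 86°  [linear pair at Q on SD]
2. ∠KSQ = 61°  [△KSQ]
3. ∠DSK = 61°  [Q on ray SD]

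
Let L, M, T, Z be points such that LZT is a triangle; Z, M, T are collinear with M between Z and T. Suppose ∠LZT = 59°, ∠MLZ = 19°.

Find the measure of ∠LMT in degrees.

∠LMT = 78°

1. ∠LZM = 59°  [M on ray ZT]
2. ∠LMZ = 102°  [△LZM]
3. ∠LMT = 78°  [linear pair at M on ZT]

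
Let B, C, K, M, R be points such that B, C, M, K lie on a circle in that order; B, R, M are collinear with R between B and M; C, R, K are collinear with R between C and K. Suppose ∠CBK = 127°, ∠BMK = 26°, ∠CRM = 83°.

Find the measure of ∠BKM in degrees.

∠BKM = 84°

1. ∠BCK = 26°  [same arc BK]
2. ∠BRK = 83°  [vertical angles at R]
3. ∠BKC = 27°  [△BCK]
4. ∠KBM = 70°  [△BRK]
5. ∠BKM = 84°  [△BMK]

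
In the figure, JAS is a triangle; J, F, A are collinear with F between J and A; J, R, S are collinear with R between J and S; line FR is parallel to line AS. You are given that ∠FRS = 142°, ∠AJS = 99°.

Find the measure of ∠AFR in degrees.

∠AFR = 137°

1. ∠FRJ = 38°  [linear pair at R on JS]
2. ∠FJR = 99°  [F on JA, R on JS]
3. ∠JFR = 43°  [△JFR]
4. ∠AFR = 137°  [linear pair at F on JA]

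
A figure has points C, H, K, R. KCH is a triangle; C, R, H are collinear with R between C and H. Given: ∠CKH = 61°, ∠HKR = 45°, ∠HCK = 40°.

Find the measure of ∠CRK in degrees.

∠CRK = 124°

1. ∠CHK = 79°  [△KCH]
2. ∠KHR = 79°  [R on ray HC]
3. ∠HRK = 56°  [△KRH]
4. ∠CRK = 124°  [linear pair at R on CH]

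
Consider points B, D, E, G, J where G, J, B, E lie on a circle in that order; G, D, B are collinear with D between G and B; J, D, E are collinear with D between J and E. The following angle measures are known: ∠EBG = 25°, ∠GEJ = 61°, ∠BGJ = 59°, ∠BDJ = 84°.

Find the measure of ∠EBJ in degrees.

∠EBJ = 86°

1. ∠EJG = 25°  [same arc GE]
2. ∠EGJ = 94°  [△GJE]
3. ∠EBJ = 86°  [cyclic GJBE, opposite ∠G+∠B]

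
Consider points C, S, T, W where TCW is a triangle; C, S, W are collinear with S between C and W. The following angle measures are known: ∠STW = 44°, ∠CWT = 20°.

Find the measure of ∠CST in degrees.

1. ∠SWT = 20°  [S on ray WC]
2. ∠TSW = 116°  [△TSW]
3. ∠CST = 64°  [linear pair at S on CW]

∠CST = 64°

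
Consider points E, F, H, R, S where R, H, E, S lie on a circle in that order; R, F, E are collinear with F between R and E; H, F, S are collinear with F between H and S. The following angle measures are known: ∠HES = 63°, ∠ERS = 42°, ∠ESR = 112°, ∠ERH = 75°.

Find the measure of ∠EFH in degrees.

1. ∠EHS = 42°  [same arc ES]
2. ∠EHR = 68°  [cyclic RHES, opposite ∠H+∠S]
3. ∠HER = 37°  [△RHE]
4. ∠EFH = 101°  [△HFE]

∠EFH = 101°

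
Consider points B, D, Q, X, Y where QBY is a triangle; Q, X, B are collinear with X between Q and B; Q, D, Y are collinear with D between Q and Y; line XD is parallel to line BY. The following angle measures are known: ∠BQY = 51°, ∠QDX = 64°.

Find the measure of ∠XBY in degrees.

1. ∠DQX = 51°  [X on QB, D on QY]
2. ∠DXQ = 65°  [△QXD]
3. ∠BXD = 115°  [linear pair at X on QB]
4. ∠XBY = 65°  [XD∥BY, co-interior at B–X]

∠XBY = 65°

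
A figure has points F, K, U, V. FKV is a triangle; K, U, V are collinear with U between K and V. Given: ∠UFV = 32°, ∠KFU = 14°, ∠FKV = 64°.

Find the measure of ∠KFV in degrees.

1. ∠FKU = 64°  [U on ray KV]
2. ∠FUK = 102°  [△FKU]
3. ∠FUV = 78°  [linear pair at U on KV]
4. ∠FVU = 70°  [△FUV]
5. ∠FVK = 70°  [U on ray VK]
6. ∠KFV = 46°  [△FKV]

∠KFV = 46°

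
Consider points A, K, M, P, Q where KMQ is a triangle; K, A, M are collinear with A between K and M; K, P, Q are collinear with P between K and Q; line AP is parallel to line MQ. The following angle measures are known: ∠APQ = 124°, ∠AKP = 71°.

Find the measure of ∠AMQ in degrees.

∠AMQ = 53°

1. ∠APK = 56°  [linear pair at P on KQ]
2. ∠KAP = 53°  [△KAP]
3. ∠MAP = 127°  [linear pair at A on KM]
4. ∠AMQ = 53°  [AP∥MQ, co-interior at M–A]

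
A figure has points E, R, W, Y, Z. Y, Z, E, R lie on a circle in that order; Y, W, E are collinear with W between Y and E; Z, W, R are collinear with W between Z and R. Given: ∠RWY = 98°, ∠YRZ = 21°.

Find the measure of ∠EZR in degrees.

1. ∠EWZ = 98°  [vertical angles at W]
2. ∠YEZ = 21°  [same arc YZ]
3. ∠EZR = 61°  [△ZWE]

∠EZR = 61°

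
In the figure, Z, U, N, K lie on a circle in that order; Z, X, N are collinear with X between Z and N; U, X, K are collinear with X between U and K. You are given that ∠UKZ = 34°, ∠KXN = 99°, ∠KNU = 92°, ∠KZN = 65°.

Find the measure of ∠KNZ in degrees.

1. ∠KZU = 88°  [cyclic ZUNK, opposite ∠Z+∠N]
2. ∠KUZ = 58°  [△ZUK]
3. ∠KNZ = 58°  [same arc ZK]

∠KNZ = 58°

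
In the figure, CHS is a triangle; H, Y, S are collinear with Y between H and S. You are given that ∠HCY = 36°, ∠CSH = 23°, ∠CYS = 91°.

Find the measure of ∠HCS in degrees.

1. ∠CYH = 89°  [linear pair at Y on HS]
2. ∠CHY = 55°  [△CHY]
3. ∠CHS = 55°  [Y on ray HS]
4. ∠HCS = 102°  [△CHS]

∠HCS = 102°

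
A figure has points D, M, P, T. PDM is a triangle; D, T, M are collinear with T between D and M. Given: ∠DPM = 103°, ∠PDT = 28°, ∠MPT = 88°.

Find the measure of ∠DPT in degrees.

1. ∠MDP = 28°  [T on ray DM]
2. ∠DMP = 49°  [△PDM]
3. ∠PMT = 49°  [T on ray MD]
4. ∠MTP = 43°  [△PTM]
5. ∠DTP = 137°  [linear pair at T on DM]
6. ∠DPT = 15°  [△PDT]

∠DPT = 15°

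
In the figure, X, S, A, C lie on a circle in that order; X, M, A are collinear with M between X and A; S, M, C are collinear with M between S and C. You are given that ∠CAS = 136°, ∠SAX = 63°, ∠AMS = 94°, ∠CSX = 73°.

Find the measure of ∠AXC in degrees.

∠AXC = 23°

1. ∠SCX = 63°  [same arc XS]
2. ∠CMX = 94°  [vertical angles at M]
3. ∠AXC = 23°  [△XMC]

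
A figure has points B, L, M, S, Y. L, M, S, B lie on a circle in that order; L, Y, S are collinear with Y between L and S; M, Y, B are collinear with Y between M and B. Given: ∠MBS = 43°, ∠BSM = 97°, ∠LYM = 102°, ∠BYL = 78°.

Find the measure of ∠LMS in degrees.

1. ∠MLS = 43°  [same arc MS]
2. ∠BMS = 40°  [△MSB]
3. ∠MYS = 78°  [linear pair at Y on LS]
4. ∠LSM = 62°  [△MYS]
5. ∠LMS = 75°  [△LMS]

∠LMS = 75°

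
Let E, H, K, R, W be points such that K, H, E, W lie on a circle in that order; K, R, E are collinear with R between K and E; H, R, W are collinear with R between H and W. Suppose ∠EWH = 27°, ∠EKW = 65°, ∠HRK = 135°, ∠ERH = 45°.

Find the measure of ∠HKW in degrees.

1. ∠EHW = 65°  [same arc EW]
2. ∠HEW = 88°  [△HEW]
3. ∠HKW = 92°  [cyclic KHEW, opposite ∠K+∠E]

∠HKW = 92°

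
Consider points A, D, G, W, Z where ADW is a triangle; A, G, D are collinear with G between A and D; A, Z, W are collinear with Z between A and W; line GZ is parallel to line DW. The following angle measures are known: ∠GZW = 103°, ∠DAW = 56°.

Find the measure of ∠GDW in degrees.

1. ∠AZG = 77°  [linear pair at Z on AW]
2. ∠GAZ = 56°  [G on AD, Z on AW]
3. ∠AGZ = 47°  [△AGZ]
4. ∠DGZ = 133°  [linear pair at G on AD]
5. ∠GDW = 47°  [GZ∥DW, co-interior at D–G]

∠GDW = 47°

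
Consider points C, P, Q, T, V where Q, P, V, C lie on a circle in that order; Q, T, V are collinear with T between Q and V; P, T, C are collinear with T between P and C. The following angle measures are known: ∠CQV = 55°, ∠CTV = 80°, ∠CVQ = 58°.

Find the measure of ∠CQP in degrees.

1. ∠CTQ = 100°  [linear pair at T on QV]
2. ∠CPQ = 58°  [same arc QC]
3. ∠PCQ = 25°  [△QTC]
4. ∠CQP = 97°  [△QPC]

∠CQP = 97°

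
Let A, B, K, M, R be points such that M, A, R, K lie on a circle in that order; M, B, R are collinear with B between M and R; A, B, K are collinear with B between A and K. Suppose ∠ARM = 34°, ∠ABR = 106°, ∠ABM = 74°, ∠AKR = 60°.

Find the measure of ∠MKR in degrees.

∠MKR = 94°

1. ∠AKM = 34°  [same arc MA]
2. ∠KBM = 106°  [vertical angles at B]
3. ∠KBR = 74°  [vertical angles at B]
4. ∠KRM = 46°  [△RBK]
5. ∠KMR = 40°  [△MBK]
6. ∠MKR = 94°  [△MRK]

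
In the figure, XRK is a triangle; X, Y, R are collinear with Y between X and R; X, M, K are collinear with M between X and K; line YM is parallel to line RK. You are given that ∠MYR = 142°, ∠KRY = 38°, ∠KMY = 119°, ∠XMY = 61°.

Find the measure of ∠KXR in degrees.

∠KXR = 81°

1. ∠KRX = 38°  [Y on ray RX]
2. ∠RKX = 61°  [YM∥RK, corresponding at M]
3. ∠KXR = 81°  [△XRK]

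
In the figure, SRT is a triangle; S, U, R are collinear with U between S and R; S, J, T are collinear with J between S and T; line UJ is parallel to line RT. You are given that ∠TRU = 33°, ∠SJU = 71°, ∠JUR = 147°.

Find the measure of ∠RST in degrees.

∠RST = 76°

1. ∠SRT = 33°  [U on ray RS]
2. ∠RTS = 71°  [UJ∥RT, corresponding at J]
3. ∠RST = 76°  [△SRT]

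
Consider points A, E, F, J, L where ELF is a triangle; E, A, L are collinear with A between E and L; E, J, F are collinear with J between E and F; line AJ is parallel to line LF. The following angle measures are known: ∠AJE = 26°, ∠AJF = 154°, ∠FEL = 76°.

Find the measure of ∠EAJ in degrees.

∠EAJ = 78°

1. ∠EFL = 26°  [AJ∥LF, corresponding at J]
2. ∠ELF = 78°  [△ELF]
3. ∠EAJ = 78°  [AJ∥LF, corresponding at A]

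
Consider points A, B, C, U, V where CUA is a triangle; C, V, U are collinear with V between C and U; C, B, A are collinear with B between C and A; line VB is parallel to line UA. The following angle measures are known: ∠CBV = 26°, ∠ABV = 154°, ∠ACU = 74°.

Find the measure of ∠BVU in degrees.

∠BVU = 100°

1. ∠CAU = 26°  [VB∥UA, corresponding at B]
2. ∠AUC = 80°  [△CUA]
3. ∠BVC = 80°  [VB∥UA, corresponding at V]
4. ∠BVU = 100°  [linear pair at V on CU]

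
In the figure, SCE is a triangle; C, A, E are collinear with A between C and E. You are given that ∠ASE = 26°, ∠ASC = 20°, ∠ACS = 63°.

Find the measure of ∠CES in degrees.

1. ∠CAS = 97°  [△SCA]
2. ∠EAS = 83°  [linear pair at A on CE]
3. ∠AES = 71°  [△SAE]
4. ∠CES = 71°  [A on ray EC]

∠CES = 71°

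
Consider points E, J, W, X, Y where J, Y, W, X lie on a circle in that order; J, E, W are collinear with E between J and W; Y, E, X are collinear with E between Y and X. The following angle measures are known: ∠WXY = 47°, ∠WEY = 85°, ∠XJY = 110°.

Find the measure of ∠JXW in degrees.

1. ∠WJY = 47°  [same arc YW]
2. ∠JEY = 95°  [linear pair at E on JW]
3. ∠XWY = 70°  [cyclic JYWX, opposite ∠J+∠W]
4. ∠JYX = 38°  [△JEY]
5. ∠WYX = 63°  [△YWX]
6. ∠JWX = 38°  [same arc JX]
7. ∠WJX = 63°  [same arc WX]
8. ∠JXW = 79°  [△JWX]

∠JXW = 79°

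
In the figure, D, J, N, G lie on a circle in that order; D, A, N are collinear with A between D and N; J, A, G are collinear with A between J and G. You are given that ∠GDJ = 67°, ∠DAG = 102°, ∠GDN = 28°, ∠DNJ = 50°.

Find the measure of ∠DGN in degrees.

∠DGN = 89°

1. ∠GNJ = 113°  [cyclic DJNG, opposite ∠D+∠N]
2. ∠GAN = 78°  [linear pair at A on DN]
3. ∠GJN = 28°  [same arc NG]
4. ∠JGN = 39°  [△JNG]
5. ∠DNG = 63°  [△NAG]
6. ∠DGN = 89°  [△DNG]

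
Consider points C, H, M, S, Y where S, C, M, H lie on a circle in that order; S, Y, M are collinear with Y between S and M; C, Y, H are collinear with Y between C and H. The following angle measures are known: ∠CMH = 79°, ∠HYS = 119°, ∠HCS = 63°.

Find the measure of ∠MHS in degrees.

1. ∠CSH = 101°  [cyclic SCMH, opposite ∠S+∠M]
2. ∠HMS = 63°  [same arc SH]
3. ∠CHS = 16°  [△SCH]
4. ∠HSM = 45°  [△SYH]
5. ∠MHS = 72°  [△SMH]

∠MHS = 72°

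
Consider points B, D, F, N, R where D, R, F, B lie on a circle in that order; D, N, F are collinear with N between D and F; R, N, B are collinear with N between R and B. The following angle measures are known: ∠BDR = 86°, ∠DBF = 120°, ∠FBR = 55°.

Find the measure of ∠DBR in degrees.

∠DBR = 65°

1. ∠DRF = 60°  [cyclic DRFB, opposite ∠R+∠B]
2. ∠FDR = 55°  [same arc RF]
3. ∠DFR = 65°  [△DRF]
4. ∠DBR = 65°  [same arc DR]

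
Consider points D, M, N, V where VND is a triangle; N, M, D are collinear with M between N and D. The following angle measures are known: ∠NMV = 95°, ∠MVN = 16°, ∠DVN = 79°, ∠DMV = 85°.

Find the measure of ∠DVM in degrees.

∠DVM = 63°

1. ∠MNV = 69°  [△VNM]
2. ∠DNV = 69°  [M on ray ND]
3. ∠NDV = 32°  [△VND]
4. ∠MDV = 32°  [M on ray DN]
5. ∠DVM = 63°  [△VMD]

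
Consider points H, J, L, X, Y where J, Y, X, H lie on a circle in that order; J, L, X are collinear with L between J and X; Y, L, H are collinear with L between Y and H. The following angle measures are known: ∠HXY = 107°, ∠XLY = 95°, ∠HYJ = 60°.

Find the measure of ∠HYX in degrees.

∠HYX = 38°

1. ∠HJY = 73°  [cyclic JYXH, opposite ∠J+∠X]
2. ∠HLJ = 95°  [vertical angles at L]
3. ∠JHY = 47°  [△JYH]
4. ∠HJX = 38°  [△JLH]
5. ∠HYX = 38°  [same arc XH]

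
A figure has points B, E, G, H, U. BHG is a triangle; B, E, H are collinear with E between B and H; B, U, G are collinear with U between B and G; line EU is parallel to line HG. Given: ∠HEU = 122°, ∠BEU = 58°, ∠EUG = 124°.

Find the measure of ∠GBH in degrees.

∠GBH = 66°

1. ∠BUE = 56°  [linear pair at U on BG]
2. ∠EBU = 66°  [△BEU]
3. ∠GBH = 66°  [E on BH, U on BG]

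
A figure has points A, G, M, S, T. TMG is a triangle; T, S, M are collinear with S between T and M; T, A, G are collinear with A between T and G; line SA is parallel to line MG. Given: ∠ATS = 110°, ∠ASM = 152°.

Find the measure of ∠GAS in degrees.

∠GAS = 138°

1. ∠AST = 28°  [linear pair at S on TM]
2. ∠SAT = 42°  [△TSA]
3. ∠GAS = 138°  [linear pair at A on TG]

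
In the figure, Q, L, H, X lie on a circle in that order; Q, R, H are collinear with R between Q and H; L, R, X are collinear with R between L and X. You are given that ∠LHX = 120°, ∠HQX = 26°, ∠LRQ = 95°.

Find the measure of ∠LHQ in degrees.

1. ∠HLX = 26°  [same arc HX]
2. ∠HRL = 85°  [linear pair at R on QH]
3. ∠LHQ = 69°  [△LRH]

∠LHQ = 69°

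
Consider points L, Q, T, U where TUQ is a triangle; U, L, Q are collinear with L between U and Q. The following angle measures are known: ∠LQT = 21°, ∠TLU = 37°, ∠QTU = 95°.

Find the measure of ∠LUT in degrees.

∠LUT = 64°

1. ∠TQU = 21°  [L on ray QU]
2. ∠QUT = 64°  [△TUQ]
3. ∠LUT = 64°  [L on ray UQ]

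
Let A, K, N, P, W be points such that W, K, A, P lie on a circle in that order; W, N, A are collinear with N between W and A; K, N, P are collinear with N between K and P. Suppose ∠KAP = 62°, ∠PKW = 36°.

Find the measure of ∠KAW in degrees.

∠KAW = 26°

1. ∠KWP = 118°  [cyclic WKAP, opposite ∠W+∠A]
2. ∠KPW = 26°  [△WKP]
3. ∠KAW = 26°  [same arc WK]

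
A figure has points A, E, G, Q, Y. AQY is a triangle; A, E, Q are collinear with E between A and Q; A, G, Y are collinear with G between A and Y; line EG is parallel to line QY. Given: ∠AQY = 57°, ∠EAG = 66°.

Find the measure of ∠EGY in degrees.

∠EGY = 123°

1. ∠AEG = 57°  [EG∥QY, corresponding at E]
2. ∠AGE = 57°  [△AEG]
3. ∠EGY = 123°  [linear pair at G on AY]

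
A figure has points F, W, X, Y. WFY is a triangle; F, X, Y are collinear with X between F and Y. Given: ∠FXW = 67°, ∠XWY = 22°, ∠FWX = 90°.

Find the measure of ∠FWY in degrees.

1. ∠WFX = 23°  [△WFX]
2. ∠WXY = 113°  [linear pair at X on FY]
3. ∠WYX = 45°  [△WXY]
4. ∠WFY = 23°  [X on ray FY]
5. ∠FYW = 45°  [X on ray YF]
6. ∠FWY = 112°  [△WFY]

∠FWY = 112°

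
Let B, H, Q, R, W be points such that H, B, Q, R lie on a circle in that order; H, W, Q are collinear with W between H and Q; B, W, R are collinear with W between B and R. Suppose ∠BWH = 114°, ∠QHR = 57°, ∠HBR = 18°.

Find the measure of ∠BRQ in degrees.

1. ∠QWR = 114°  [vertical angles at W]
2. ∠HQR = 18°  [same arc HR]
3. ∠BRQ = 48°  [△QWR]

∠BRQ = 48°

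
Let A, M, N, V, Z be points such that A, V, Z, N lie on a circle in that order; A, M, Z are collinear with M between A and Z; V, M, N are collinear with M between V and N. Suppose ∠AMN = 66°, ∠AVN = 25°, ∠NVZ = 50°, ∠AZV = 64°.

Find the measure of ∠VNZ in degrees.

∠VNZ = 41°

1. ∠NMZ = 114°  [linear pair at M on AZ]
2. ∠AZN = 25°  [same arc AN]
3. ∠VNZ = 41°  [△ZMN]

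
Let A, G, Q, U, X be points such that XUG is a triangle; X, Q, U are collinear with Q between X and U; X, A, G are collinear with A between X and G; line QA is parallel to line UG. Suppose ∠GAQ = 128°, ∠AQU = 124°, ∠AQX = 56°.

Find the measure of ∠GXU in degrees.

1. ∠QAX = 52°  [linear pair at A on XG]
2. ∠AXQ = 72°  [△XQA]
3. ∠GXU = 72°  [Q on XU, A on XG]

∠GXU = 72°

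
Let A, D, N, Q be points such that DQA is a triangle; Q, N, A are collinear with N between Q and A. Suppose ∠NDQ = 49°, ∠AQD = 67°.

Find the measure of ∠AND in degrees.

∠AND = 116°

1. ∠DQN = 67°  [N on ray QA]
2. ∠DNQ = 64°  [△DQN]
3. ∠AND = 116°  [linear pair at N on QA]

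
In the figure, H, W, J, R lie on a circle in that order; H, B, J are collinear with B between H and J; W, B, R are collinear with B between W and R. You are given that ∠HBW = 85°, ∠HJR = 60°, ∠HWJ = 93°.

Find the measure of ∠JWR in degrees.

∠JWR = 33°

1. ∠HRJ = 87°  [cyclic HWJR, opposite ∠W+∠R]
2. ∠JHR = 33°  [△HJR]
3. ∠JWR = 33°  [same arc JR]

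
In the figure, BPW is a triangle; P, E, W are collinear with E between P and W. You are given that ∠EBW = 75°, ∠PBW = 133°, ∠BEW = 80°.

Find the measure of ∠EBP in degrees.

1. ∠BWE = 25°  [△BEW]
2. ∠BEP = 100°  [linear pair at E on PW]
3. ∠BWP = 25°  [E on ray WP]
4. ∠BPW = 22°  [△BPW]
5. ∠BPE = 22°  [E on ray PW]
6. ∠EBP = 58°  [△BPE]

∠EBP = 58°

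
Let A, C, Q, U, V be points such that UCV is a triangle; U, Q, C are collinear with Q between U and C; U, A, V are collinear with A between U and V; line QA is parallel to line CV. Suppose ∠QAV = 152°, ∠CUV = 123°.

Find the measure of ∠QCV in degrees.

1. ∠QAU = 28°  [linear pair at A on UV]
2. ∠AUQ = 123°  [Q on UC, A on UV]
3. ∠AQU = 29°  [△UQA]
4. ∠AQC = 151°  [linear pair at Q on UC]
5. ∠QCV = 29°  [QA∥CV, co-interior at C–Q]

∠QCV = 29°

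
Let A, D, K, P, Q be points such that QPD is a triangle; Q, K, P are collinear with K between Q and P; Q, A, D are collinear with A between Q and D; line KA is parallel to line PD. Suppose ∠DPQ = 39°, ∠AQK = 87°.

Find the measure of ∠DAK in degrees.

∠DAK = 126°

1. ∠AKQ = 39°  [KA∥PD, corresponding at K]
2. ∠KAQ = 54°  [△QKA]
3. ∠DAK = 126°  [linear pair at A on QD]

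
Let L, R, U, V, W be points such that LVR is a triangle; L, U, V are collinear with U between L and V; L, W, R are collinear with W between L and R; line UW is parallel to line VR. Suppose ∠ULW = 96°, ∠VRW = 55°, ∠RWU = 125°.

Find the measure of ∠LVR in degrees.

∠LVR = 29°

1. ∠RLV = 96°  [U on LV, W on LR]
2. ∠LRV = 55°  [W on ray RL]
3. ∠LVR = 29°  [△LVR]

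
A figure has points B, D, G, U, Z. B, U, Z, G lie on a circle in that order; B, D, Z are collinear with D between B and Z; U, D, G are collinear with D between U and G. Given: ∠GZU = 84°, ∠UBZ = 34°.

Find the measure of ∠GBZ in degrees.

∠GBZ = 62°

1. ∠UGZ = 34°  [same arc UZ]
2. ∠GUZ = 62°  [△UZG]
3. ∠GBZ = 62°  [same arc ZG]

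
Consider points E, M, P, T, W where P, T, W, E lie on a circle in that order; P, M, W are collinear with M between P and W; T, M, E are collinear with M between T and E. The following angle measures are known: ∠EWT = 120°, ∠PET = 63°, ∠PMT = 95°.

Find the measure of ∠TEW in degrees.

1. ∠EPT = 60°  [cyclic PTWE, opposite ∠P+∠W]
2. ∠ETP = 57°  [△PTE]
3. ∠EMW = 95°  [vertical angles at M]
4. ∠EWP = 57°  [same arc PE]
5. ∠TEW = 28°  [△WME]

∠TEW = 28°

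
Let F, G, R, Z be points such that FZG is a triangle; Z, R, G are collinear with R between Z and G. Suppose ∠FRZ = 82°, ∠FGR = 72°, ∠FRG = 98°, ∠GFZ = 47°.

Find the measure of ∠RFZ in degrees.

1. ∠FGZ = 72°  [R on ray GZ]
2. ∠FZG = 61°  [△FZG]
3. ∠FZR = 61°  [R on ray ZG]
4. ∠RFZ = 37°  [△FZR]

∠RFZ = 37°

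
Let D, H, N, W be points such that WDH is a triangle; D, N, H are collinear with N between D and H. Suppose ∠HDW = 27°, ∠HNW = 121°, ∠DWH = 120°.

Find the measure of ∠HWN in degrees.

1. ∠DHW = 33°  [△WDH]
2. ∠NHW = 33°  [N on ray HD]
3. ∠HWN = 26°  [△WNH]

∠HWN = 26°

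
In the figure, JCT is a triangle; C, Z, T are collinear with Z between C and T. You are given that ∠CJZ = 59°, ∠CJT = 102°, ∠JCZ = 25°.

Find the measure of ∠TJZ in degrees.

1. ∠CZJ = 96°  [△JCZ]
2. ∠JCT = 25°  [Z on ray CT]
3. ∠JZT = 84°  [linear pair at Z on CT]
4. ∠CTJ = 53°  [△JCT]
5. ∠JTZ = 53°  [Z on ray TC]
6. ∠TJZ = 43°  [△JZT]

∠TJZ = 43°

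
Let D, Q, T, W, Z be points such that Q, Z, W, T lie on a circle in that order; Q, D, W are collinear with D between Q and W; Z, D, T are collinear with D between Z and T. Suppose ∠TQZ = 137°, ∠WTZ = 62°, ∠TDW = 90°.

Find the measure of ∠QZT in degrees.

∠QZT = 28°

1. ∠WQZ = 62°  [same arc ZW]
2. ∠QDZ = 90°  [vertical angles at D]
3. ∠QZT = 28°  [△QDZ]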